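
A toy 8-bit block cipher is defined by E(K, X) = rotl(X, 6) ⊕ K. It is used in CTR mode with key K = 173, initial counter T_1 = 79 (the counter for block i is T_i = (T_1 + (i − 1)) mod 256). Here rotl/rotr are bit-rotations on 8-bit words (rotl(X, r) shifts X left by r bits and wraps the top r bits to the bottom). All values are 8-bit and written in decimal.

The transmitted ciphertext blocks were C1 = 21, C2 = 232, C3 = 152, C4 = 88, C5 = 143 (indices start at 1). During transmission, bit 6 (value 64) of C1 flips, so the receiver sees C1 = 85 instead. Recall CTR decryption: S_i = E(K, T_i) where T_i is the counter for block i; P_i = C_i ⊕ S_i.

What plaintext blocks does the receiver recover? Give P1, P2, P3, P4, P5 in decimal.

P1 = 43, P2 = 81, P3 = 97, P4 = 97, P5 = 246

Only C1 changed, to 85. In CTR, a change in C_i flips the same bit in P_i only; the keystream is unaffected. Decrypting the received ciphertext:
P1: T = 79, S = E(K, T) = 126; 85 ⊕ 126 = 43.
P2: T = 80, S = E(K, T) = 185; 232 ⊕ 185 = 81.
P3: T = 81, S = E(K, T) = 249; 152 ⊕ 249 = 97.
P4: T = 82, S = E(K, T) = 57; 88 ⊕ 57 = 97.
P5: T = 83, S = E(K, T) = 121; 143 ⊕ 121 = 246.
Blocks that differ from the original plaintext: P1.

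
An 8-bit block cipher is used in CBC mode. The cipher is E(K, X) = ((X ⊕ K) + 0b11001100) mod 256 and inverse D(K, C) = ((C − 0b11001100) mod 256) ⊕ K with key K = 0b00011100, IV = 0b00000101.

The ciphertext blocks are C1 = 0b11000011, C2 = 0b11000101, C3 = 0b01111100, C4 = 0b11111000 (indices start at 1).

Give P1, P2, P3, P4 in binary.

CBC decryption: P_i = D(K, C_i) ⊕ C_{i−1}, with C_{0} = IV.
P1: D(K, 0b11000011) = 0b11101011; 0b11101011 ⊕ 0b00000101 = 0b11101110.
P2: D(K, 0b11000101) = 0b11100101; 0b11100101 ⊕ 0b11000011 = 0b00100110.
P3: D(K, 0b01111100) = 0b10101100; 0b10101100 ⊕ 0b11000101 = 0b01101001.
P4: D(K, 0b11111000) = 0b00110000; 0b00110000 ⊕ 0b01111100 = 0b01001100.

P1 = 0b11101110, P2 = 0b00100110, P3 = 0b01101001, P4 = 0b01001100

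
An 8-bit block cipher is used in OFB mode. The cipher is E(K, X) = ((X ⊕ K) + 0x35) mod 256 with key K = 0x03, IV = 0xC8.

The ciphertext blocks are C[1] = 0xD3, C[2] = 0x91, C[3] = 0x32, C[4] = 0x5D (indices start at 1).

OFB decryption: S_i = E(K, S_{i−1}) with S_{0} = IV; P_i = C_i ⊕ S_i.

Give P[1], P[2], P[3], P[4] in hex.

P[1] = 0xD3, P[2] = 0xA9, P[3] = 0x42, P[4] = 0xF5

P[1]: S = E(K, 0xC8) = 0x00; 0xD3 ⊕ 0x00 = 0xD3.
P[2]: S = E(K, 0x00) = 0x38; 0x91 ⊕ 0x38 = 0xA9.
P[3]: S = E(K, 0x38) = 0x70; 0x32 ⊕ 0x70 = 0x42.
P[4]: S = E(K, 0x70) = 0xA8; 0x5D ⊕ 0xA8 = 0xF5.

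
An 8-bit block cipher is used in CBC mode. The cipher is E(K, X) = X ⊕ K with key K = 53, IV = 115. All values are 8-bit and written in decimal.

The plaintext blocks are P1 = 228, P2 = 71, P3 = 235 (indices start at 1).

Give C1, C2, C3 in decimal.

C1 = 162, C2 = 208, C3 = 14

CBC encryption: C_i = E(K, P_i ⊕ C_{i−1}), with C_{0} = IV.
C1: P1 ⊕ 115 = 151; E(K, 151) = 162.
C2: P2 ⊕ 162 = 229; E(K, 229) = 208.
C3: P3 ⊕ 208 = 59; E(K, 59) = 14.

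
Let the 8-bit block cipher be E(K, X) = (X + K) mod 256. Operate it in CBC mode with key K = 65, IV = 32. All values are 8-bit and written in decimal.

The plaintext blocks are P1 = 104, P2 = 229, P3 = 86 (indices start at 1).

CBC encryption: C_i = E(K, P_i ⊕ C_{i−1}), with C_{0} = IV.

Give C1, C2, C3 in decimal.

C1 = 137, C2 = 173, C3 = 60

C1: P1 ⊕ 32 = 72; E(K, 72) = 137.
C2: P2 ⊕ 137 = 108; E(K, 108) = 173.
C3: P3 ⊕ 173 = 251; E(K, 251) = 60.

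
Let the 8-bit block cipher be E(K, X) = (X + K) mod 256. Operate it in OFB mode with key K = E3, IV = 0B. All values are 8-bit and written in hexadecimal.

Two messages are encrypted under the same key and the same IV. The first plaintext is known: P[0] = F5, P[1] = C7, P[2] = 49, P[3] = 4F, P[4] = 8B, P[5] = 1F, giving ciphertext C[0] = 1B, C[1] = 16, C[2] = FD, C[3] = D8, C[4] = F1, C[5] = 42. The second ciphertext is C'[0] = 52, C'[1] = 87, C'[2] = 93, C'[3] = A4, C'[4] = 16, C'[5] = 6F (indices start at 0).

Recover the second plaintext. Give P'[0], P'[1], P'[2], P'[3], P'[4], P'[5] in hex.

In OFB with a reused IV, both messages share the same keystream S_i, so C_i ⊕ C'_i = P_i ⊕ P'_i and thus P'_i = P_i ⊕ C_i ⊕ C'_i.
P'[0]: F5 ⊕ 1B ⊕ 52 = BC.
P'[1]: C7 ⊕ 16 ⊕ 87 = 56.
P'[2]: 49 ⊕ FD ⊕ 93 = 27.
P'[3]: 4F ⊕ D8 ⊕ A4 = 33.
P'[4]: 8B ⊕ F1 ⊕ 16 = 6C.
P'[5]: 1F ⊕ 42 ⊕ 6F = 32.

P'[0] = BC, P'[1] = 56, P'[2] = 27, P'[3] = 33, P'[4] = 6C, P'[5] = 32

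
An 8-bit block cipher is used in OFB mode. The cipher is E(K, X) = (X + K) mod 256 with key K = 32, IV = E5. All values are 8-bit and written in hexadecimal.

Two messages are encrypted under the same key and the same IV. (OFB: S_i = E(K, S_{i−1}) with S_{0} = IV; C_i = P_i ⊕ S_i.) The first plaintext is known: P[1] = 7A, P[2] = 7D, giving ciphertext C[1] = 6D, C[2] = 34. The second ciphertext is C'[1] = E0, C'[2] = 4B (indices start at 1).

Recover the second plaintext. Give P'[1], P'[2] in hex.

P'[1] = F7, P'[2] = 02

In OFB with a reused IV, both messages share the same keystream S_i, so C_i ⊕ C'_i = P_i ⊕ P'_i and thus P'_i = P_i ⊕ C_i ⊕ C'_i.
P'[1]: 7A ⊕ 6D ⊕ E0 = F7.
P'[2]: 7D ⊕ 34 ⊕ 4B = 02.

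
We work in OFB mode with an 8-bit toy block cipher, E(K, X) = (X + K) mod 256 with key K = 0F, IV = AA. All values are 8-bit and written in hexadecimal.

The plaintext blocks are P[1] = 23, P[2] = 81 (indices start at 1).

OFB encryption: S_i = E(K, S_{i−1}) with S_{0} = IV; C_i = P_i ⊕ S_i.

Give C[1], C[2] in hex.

C[1] = 9A, C[2] = 49

C[1]: S = E(K, AA) = B9; 23 ⊕ B9 = 9A.
C[2]: S = E(K, B9) = C8; 81 ⊕ C8 = 49.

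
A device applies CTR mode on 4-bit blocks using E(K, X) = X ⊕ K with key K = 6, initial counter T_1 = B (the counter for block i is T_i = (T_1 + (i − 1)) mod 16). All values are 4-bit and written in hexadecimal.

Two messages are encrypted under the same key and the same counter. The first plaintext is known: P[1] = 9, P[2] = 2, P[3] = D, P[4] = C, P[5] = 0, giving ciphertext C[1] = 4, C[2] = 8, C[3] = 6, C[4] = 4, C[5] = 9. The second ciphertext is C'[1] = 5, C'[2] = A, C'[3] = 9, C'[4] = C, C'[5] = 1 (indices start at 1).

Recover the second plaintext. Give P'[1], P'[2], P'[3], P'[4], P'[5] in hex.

P'[1] = 8, P'[2] = 0, P'[3] = 2, P'[4] = 4, P'[5] = 8

In CTR with a reused counter, both messages share the same keystream S_i, so C_i ⊕ C'_i = P_i ⊕ P'_i and thus P'_i = P_i ⊕ C_i ⊕ C'_i.
P'[1]: 9 ⊕ 4 ⊕ 5 = 8.
P'[2]: 2 ⊕ 8 ⊕ A = 0.
P'[3]: D ⊕ 6 ⊕ 9 = 2.
P'[4]: C ⊕ 4 ⊕ C = 4.
P'[5]: 0 ⊕ 9 ⊕ 1 = 8.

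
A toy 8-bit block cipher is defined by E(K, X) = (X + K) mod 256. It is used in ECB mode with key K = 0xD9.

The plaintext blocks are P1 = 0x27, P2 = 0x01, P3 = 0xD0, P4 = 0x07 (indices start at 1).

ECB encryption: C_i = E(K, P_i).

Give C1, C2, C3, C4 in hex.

C1 = 0x00, C2 = 0xDA, C3 = 0xA9, C4 = 0xE0

C1: E(K, 0x27) = 0x00.
C2: E(K, 0x01) = 0xDA.
C3: E(K, 0xD0) = 0xA9.
C4: E(K, 0x07) = 0xE0.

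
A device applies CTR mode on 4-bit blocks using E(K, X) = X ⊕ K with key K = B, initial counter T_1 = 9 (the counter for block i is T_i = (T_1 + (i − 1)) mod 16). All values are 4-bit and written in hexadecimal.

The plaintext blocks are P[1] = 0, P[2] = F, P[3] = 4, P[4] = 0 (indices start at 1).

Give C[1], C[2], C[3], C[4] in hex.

C[1] = 2, C[2] = E, C[3] = 4, C[4] = 7

CTR encryption: S_i = E(K, T_i) where T_i is the counter for block i; C_i = P_i ⊕ S_i.
C[1]: T = 9, S = E(K, T) = 2; 0 ⊕ 2 = 2.
C[2]: T = A, S = E(K, T) = 1; F ⊕ 1 = E.
C[3]: T = B, S = E(K, T) = 0; 4 ⊕ 0 = 4.
C[4]: T = C, S = E(K, T) = 7; 0 ⊕ 7 = 7.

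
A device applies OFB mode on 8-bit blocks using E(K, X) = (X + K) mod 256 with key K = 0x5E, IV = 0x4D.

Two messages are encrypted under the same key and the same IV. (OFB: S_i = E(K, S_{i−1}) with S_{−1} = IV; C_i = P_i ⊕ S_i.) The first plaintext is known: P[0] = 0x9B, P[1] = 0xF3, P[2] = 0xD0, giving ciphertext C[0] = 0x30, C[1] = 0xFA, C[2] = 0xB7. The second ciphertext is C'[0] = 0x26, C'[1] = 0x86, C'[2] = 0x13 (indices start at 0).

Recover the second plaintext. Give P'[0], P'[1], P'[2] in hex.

P'[0] = 0x8D, P'[1] = 0x8F, P'[2] = 0x74

In OFB with a reused IV, both messages share the same keystream S_i, so C_i ⊕ C'_i = P_i ⊕ P'_i and thus P'_i = P_i ⊕ C_i ⊕ C'_i.
P'[0]: 0x9B ⊕ 0x30 ⊕ 0x26 = 0x8D.
P'[1]: 0xF3 ⊕ 0xFA ⊕ 0x86 = 0x8F.
P'[2]: 0xD0 ⊕ 0xB7 ⊕ 0x13 = 0x74.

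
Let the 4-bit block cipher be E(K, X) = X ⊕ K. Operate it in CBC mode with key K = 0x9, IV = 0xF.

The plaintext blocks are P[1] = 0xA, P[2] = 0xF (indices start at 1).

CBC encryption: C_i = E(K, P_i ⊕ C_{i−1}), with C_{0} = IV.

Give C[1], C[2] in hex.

C[1]: P[1] ⊕ 0xF = 0x5; E(K, 0x5) = 0xC.
C[2]: P[2] ⊕ 0xC = 0x3; E(K, 0x3) = 0xA.

C[1] = 0xC, C[2] = 0xA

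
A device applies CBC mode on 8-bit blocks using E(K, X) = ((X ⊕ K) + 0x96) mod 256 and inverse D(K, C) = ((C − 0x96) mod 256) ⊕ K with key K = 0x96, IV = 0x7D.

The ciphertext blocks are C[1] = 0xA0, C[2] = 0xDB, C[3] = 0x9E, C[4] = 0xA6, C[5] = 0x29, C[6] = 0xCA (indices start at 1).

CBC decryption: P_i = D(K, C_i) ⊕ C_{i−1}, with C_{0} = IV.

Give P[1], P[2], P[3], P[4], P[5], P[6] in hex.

P[1] = 0xE1, P[2] = 0x73, P[3] = 0x45, P[4] = 0x18, P[5] = 0xA3, P[6] = 0x8B

P[1]: D(K, 0xA0) = 0x9C; 0x9C ⊕ 0x7D = 0xE1.
P[2]: D(K, 0xDB) = 0xD3; 0xD3 ⊕ 0xA0 = 0x73.
P[3]: D(K, 0x9E) = 0x9E; 0x9E ⊕ 0xDB = 0x45.
P[4]: D(K, 0xA6) = 0x86; 0x86 ⊕ 0x9E = 0x18.
P[5]: D(K, 0x29) = 0x05; 0x05 ⊕ 0xA6 = 0xA3.
P[6]: D(K, 0xCA) = 0xA2; 0xA2 ⊕ 0x29 = 0x8B.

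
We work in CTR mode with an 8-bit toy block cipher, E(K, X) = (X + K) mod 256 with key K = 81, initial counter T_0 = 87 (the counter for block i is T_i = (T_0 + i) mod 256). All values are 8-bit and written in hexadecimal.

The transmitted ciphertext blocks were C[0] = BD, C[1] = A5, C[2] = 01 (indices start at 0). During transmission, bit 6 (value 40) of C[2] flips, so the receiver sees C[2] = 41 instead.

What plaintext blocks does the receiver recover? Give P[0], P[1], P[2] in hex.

P[0] = B5, P[1] = AC, P[2] = 4B

CTR decryption: S_i = E(K, T_i) where T_i is the counter for block i; P_i = C_i ⊕ S_i.
Only C[2] changed, to 41. In CTR, a change in C_i flips the same bit in P_i only; the keystream is unaffected. Decrypting the received ciphertext:
P[0]: T = 87, S = E(K, T) = 08; BD ⊕ 08 = B5.
P[1]: T = 88, S = E(K, T) = 09; A5 ⊕ 09 = AC.
P[2]: T = 89, S = E(K, T) = 0A; 41 ⊕ 0A = 4B.
Blocks that differ from the original plaintext: P[2].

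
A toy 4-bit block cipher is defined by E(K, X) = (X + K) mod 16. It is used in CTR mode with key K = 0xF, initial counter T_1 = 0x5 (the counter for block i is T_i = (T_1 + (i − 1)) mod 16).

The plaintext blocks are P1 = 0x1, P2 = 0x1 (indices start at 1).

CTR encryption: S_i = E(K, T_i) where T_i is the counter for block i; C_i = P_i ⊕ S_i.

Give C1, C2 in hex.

C1 = 0x5, C2 = 0x4

C1: T = 0x5, S = E(K, T) = 0x4; 0x1 ⊕ 0x4 = 0x5.
C2: T = 0x6, S = E(K, T) = 0x5; 0x1 ⊕ 0x5 = 0x4.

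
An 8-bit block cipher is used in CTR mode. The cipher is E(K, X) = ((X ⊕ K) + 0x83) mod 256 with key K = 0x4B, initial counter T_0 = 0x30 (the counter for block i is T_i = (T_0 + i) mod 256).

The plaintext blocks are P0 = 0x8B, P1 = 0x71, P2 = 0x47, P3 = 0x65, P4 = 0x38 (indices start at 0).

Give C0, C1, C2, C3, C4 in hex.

C0 = 0x75, C1 = 0x8C, C2 = 0xBB, C3 = 0x9E, C4 = 0x3A

CTR encryption: S_i = E(K, T_i) where T_i is the counter for block i; C_i = P_i ⊕ S_i.
C0: T = 0x30, S = E(K, T) = 0xFE; 0x8B ⊕ 0xFE = 0x75.
C1: T = 0x31, S = E(K, T) = 0xFD; 0x71 ⊕ 0xFD = 0x8C.
C2: T = 0x32, S = E(K, T) = 0xFC; 0x47 ⊕ 0xFC = 0xBB.
C3: T = 0x33, S = E(K, T) = 0xFB; 0x65 ⊕ 0xFB = 0x9E.
C4: T = 0x34, S = E(K, T) = 0x02; 0x38 ⊕ 0x02 = 0x3A.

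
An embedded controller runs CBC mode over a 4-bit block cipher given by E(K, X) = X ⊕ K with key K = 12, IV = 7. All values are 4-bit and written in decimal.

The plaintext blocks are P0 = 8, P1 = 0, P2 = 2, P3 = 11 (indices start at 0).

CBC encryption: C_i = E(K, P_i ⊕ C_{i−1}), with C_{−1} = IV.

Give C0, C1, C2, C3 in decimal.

C0: P0 ⊕ 7 = 15; E(K, 15) = 3.
C1: P1 ⊕ 3 = 3; E(K, 3) = 15.
C2: P2 ⊕ 15 = 13; E(K, 13) = 1.
C3: P3 ⊕ 1 = 10; E(K, 10) = 6.

C0 = 3, C1 = 15, C2 = 1, C3 = 6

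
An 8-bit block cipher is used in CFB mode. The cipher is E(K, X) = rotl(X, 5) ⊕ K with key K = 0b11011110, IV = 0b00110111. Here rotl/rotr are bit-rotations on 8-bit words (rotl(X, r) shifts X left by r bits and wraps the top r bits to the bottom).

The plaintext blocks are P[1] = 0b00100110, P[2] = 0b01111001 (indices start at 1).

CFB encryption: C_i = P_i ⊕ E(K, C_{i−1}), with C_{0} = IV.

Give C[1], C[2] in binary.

C[1] = 0b00011110, C[2] = 0b01100100

C[1]: E(K, 0b00110111) = 0b00111000; 0b00100110 ⊕ 0b00111000 = 0b00011110.
C[2]: E(K, 0b00011110) = 0b00011101; 0b01111001 ⊕ 0b00011101 = 0b01100100.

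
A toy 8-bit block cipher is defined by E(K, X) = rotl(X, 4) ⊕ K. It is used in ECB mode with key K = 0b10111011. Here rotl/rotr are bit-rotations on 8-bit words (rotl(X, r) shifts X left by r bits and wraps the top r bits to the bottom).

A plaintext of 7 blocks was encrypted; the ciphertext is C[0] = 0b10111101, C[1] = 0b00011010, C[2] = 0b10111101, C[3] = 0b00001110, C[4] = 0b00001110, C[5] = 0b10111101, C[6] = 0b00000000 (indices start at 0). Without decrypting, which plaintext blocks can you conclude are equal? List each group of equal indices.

P[0] = P[2] = P[5]; P[3] = P[4]

ECB encrypts each block independently with the same key, so equal ciphertext blocks imply equal plaintext blocks.
C[0] = C[2] = C[5] = 0b10111101, so P[0] = P[2] = P[5].
C[3] = C[4] = 0b00001110, so P[3] = P[4].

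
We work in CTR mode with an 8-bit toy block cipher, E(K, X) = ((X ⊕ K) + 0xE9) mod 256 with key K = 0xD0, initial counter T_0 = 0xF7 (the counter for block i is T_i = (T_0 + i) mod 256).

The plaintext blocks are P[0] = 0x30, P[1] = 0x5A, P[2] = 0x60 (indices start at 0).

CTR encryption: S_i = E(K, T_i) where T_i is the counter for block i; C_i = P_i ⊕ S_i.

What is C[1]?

C[0]: T = 0xF7, S = E(K, T) = 0x10; 0x30 ⊕ 0x10 = 0x20.
C[1]: T = 0xF8, S = E(K, T) = 0x11; 0x5A ⊕ 0x11 = 0x4B.

C[1] = 0x4B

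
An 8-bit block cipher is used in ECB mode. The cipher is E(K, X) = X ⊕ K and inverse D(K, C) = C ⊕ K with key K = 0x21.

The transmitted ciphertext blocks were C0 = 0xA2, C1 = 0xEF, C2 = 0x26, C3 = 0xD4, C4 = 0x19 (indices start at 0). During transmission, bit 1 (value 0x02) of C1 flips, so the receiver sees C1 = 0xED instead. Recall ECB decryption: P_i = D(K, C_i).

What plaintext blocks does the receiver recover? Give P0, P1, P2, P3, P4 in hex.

Only C1 changed, to 0xED. In ECB, a change in C_i affects only P_i. Decrypting the received ciphertext:
P0: D(K, 0xA2) = 0x83.
P1: D(K, 0xED) = 0xCC.
P2: D(K, 0x26) = 0x07.
P3: D(K, 0xD4) = 0xF5.
P4: D(K, 0x19) = 0x38.
Blocks that differ from the original plaintext: P1.

P0 = 0x83, P1 = 0xCC, P2 = 0x07, P3 = 0xF5, P4 = 0x38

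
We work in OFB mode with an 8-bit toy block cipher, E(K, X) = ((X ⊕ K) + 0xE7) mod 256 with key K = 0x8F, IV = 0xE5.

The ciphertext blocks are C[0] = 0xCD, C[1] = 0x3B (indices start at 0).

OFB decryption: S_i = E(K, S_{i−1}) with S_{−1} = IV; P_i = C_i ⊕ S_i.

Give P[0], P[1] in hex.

P[0]: S = E(K, 0xE5) = 0x51; 0xCD ⊕ 0x51 = 0x9C.
P[1]: S = E(K, 0x51) = 0xC5; 0x3B ⊕ 0xC5 = 0xFE.

P[0] = 0x9C, P[1] = 0xFE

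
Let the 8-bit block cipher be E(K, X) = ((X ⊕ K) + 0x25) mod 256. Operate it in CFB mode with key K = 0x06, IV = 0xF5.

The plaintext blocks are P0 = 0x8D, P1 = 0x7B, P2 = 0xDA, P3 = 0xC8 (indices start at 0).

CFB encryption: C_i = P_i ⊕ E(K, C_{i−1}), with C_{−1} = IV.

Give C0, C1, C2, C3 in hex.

C0 = 0x95, C1 = 0xC3, C2 = 0x30, C3 = 0x93

C0: E(K, 0xF5) = 0x18; 0x8D ⊕ 0x18 = 0x95.
C1: E(K, 0x95) = 0xB8; 0x7B ⊕ 0xB8 = 0xC3.
C2: E(K, 0xC3) = 0xEA; 0xDA ⊕ 0xEA = 0x30.
C3: E(K, 0x30) = 0x5B; 0xC8 ⊕ 0x5B = 0x93.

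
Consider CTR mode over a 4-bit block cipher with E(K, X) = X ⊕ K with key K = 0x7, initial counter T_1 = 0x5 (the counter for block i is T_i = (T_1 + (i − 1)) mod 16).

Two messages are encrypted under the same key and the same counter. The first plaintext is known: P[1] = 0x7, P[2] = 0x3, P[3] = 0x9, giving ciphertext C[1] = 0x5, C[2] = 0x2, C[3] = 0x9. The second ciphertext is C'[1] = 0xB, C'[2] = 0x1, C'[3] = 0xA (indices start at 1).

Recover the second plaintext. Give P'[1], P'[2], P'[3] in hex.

In CTR with a reused counter, both messages share the same keystream S_i, so C_i ⊕ C'_i = P_i ⊕ P'_i and thus P'_i = P_i ⊕ C_i ⊕ C'_i.
P'[1]: 0x7 ⊕ 0x5 ⊕ 0xB = 0x9.
P'[2]: 0x3 ⊕ 0x2 ⊕ 0x1 = 0x0.
P'[3]: 0x9 ⊕ 0x9 ⊕ 0xA = 0xA.

P'[1] = 0x9, P'[2] = 0x0, P'[3] = 0xA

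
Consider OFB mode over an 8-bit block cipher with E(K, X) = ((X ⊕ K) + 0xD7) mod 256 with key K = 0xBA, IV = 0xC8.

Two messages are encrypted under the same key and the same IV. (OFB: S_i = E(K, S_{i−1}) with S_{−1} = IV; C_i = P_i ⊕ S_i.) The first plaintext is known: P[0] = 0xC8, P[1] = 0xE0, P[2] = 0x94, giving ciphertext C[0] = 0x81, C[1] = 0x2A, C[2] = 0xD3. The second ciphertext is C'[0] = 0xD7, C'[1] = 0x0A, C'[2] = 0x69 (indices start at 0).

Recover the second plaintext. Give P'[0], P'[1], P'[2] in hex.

In OFB with a reused IV, both messages share the same keystream S_i, so C_i ⊕ C'_i = P_i ⊕ P'_i and thus P'_i = P_i ⊕ C_i ⊕ C'_i.
P'[0]: 0xC8 ⊕ 0x81 ⊕ 0xD7 = 0x9E.
P'[1]: 0xE0 ⊕ 0x2A ⊕ 0x0A = 0xC0.
P'[2]: 0x94 ⊕ 0xD3 ⊕ 0x69 = 0x2E.

P'[0] = 0x9E, P'[1] = 0xC0, P'[2] = 0x2E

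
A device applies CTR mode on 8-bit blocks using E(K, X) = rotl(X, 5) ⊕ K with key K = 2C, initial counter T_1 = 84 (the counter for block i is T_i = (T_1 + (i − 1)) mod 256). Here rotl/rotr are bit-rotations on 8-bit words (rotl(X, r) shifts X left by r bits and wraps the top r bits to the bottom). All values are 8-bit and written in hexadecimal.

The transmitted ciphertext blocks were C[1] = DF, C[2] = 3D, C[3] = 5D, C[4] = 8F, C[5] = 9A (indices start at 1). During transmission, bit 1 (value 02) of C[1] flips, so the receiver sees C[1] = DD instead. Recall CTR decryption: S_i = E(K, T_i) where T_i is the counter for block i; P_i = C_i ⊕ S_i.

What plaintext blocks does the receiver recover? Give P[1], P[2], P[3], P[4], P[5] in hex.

Only C[1] changed, to DD. In CTR, a change in C_i flips the same bit in P_i only; the keystream is unaffected. Decrypting the received ciphertext:
P[1]: T = 84, S = E(K, T) = BC; DD ⊕ BC = 61.
P[2]: T = 85, S = E(K, T) = 9C; 3D ⊕ 9C = A1.
P[3]: T = 86, S = E(K, T) = FC; 5D ⊕ FC = A1.
P[4]: T = 87, S = E(K, T) = DC; 8F ⊕ DC = 53.
P[5]: T = 88, S = E(K, T) = 3D; 9A ⊕ 3D = A7.
Blocks that differ from the original plaintext: P[1].

P[1] = 61, P[2] = A1, P[3] = A1, P[4] = 53, P[5] = A7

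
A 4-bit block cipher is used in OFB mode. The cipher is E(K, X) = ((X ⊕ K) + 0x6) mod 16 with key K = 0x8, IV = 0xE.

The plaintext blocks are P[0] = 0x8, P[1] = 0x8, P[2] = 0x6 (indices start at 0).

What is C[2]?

OFB encryption: S_i = E(K, S_{i−1}) with S_{−1} = IV; C_i = P_i ⊕ S_i.
C[0]: S = E(K, 0xE) = 0xC; 0x8 ⊕ 0xC = 0x4.
C[1]: S = E(K, 0xC) = 0xA; 0x8 ⊕ 0xA = 0x2.
C[2]: S = E(K, 0xA) = 0x8; 0x6 ⊕ 0x8 = 0xE.

C[2] = 0xE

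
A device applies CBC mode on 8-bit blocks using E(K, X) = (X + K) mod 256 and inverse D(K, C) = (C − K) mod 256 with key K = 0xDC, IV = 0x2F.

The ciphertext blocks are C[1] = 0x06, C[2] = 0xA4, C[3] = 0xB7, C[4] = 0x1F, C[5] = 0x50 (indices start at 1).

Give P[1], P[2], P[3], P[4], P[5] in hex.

P[1] = 0x05, P[2] = 0xCE, P[3] = 0x7F, P[4] = 0xF4, P[5] = 0x6B

CBC decryption: P_i = D(K, C_i) ⊕ C_{i−1}, with C_{0} = IV.
P[1]: D(K, 0x06) = 0x2A; 0x2A ⊕ 0x2F = 0x05.
P[2]: D(K, 0xA4) = 0xC8; 0xC8 ⊕ 0x06 = 0xCE.
P[3]: D(K, 0xB7) = 0xDB; 0xDB ⊕ 0xA4 = 0x7F.
P[4]: D(K, 0x1F) = 0x43; 0x43 ⊕ 0xB7 = 0xF4.
P[5]: D(K, 0x50) = 0x74; 0x74 ⊕ 0x1F = 0x6B.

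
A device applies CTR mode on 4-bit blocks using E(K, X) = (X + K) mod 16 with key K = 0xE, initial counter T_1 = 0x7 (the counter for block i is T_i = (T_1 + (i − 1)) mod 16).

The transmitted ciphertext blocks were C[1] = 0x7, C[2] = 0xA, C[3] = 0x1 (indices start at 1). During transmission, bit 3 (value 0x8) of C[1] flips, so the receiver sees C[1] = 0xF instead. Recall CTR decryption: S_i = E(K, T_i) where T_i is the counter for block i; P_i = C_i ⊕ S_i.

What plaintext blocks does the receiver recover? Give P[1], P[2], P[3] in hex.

P[1] = 0xA, P[2] = 0xC, P[3] = 0x6

Only C[1] changed, to 0xF. In CTR, a change in C_i flips the same bit in P_i only; the keystream is unaffected. Decrypting the received ciphertext:
P[1]: T = 0x7, S = E(K, T) = 0x5; 0xF ⊕ 0x5 = 0xA.
P[2]: T = 0x8, S = E(K, T) = 0x6; 0xA ⊕ 0x6 = 0xC.
P[3]: T = 0x9, S = E(K, T) = 0x7; 0x1 ⊕ 0x7 = 0x6.
Blocks that differ from the original plaintext: P[1].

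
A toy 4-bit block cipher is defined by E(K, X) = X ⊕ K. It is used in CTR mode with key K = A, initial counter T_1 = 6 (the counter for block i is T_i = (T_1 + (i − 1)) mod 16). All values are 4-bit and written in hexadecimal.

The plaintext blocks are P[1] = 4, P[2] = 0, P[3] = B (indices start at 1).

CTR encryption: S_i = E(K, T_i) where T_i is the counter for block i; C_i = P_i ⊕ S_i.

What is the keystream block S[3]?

2

C[1]: T = 6, S = E(K, T) = C; 4 ⊕ C = 8.
C[2]: T = 7, S = E(K, T) = D; 0 ⊕ D = D.
C[3]: T = 8, S = E(K, T) = 2; B ⊕ 2 = 9.
So S[3] = 2.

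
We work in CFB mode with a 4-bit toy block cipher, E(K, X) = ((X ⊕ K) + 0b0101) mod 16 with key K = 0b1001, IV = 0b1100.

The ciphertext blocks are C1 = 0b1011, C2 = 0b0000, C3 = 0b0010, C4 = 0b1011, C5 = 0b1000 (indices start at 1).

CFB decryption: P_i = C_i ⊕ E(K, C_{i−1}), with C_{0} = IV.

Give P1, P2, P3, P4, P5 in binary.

P1 = 0b0001, P2 = 0b0111, P3 = 0b1100, P4 = 0b1011, P5 = 0b1111

P1: E(K, 0b1100) = 0b1010; 0b1011 ⊕ 0b1010 = 0b0001.
P2: E(K, 0b1011) = 0b0111; 0b0000 ⊕ 0b0111 = 0b0111.
P3: E(K, 0b0000) = 0b1110; 0b0010 ⊕ 0b1110 = 0b1100.
P4: E(K, 0b0010) = 0b0000; 0b1011 ⊕ 0b0000 = 0b1011.
P5: E(K, 0b1011) = 0b0111; 0b1000 ⊕ 0b0111 = 0b1111.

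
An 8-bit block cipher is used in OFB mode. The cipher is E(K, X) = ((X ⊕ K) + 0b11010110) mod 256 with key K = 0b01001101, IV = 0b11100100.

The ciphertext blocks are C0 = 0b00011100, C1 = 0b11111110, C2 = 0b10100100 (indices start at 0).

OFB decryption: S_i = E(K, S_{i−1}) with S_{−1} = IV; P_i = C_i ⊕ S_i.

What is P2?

P2 = 0b10111111

P0: S = E(K, 0b11100100) = 0b01111111; 0b00011100 ⊕ 0b01111111 = 0b01100011.
P1: S = E(K, 0b01111111) = 0b00001000; 0b11111110 ⊕ 0b00001000 = 0b11110110.
P2: S = E(K, 0b00001000) = 0b00011011; 0b10100100 ⊕ 0b00011011 = 0b10111111.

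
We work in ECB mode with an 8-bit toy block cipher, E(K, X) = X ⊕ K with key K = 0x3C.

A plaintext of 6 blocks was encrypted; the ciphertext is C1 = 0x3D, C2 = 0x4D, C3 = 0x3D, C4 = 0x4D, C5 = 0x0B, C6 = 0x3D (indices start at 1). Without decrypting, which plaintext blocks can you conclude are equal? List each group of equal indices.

P1 = P3 = P6; P2 = P4

ECB encrypts each block independently with the same key, so equal ciphertext blocks imply equal plaintext blocks.
C1 = C3 = C6 = 0x3D, so P1 = P3 = P6.
C2 = C4 = 0x4D, so P2 = P4.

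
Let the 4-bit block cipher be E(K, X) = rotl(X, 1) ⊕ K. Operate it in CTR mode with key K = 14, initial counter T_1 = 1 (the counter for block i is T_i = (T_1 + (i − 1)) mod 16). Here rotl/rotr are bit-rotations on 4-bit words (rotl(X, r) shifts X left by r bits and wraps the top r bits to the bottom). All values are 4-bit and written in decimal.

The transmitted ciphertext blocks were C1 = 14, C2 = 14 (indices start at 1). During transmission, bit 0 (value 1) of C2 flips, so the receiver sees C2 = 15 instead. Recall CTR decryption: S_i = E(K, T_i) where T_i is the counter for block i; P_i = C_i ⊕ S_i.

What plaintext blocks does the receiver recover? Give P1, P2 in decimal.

P1 = 2, P2 = 5

Only C2 changed, to 15. In CTR, a change in C_i flips the same bit in P_i only; the keystream is unaffected. Decrypting the received ciphertext:
P1: T = 1, S = E(K, T) = 12; 14 ⊕ 12 = 2.
P2: T = 2, S = E(K, T) = 10; 15 ⊕ 10 = 5.
Blocks that differ from the original plaintext: P2.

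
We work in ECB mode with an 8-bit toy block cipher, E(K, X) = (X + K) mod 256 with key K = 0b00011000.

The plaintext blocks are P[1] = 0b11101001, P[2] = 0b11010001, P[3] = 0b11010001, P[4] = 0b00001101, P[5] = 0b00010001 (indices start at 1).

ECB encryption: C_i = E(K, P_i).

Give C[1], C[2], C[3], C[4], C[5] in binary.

C[1] = 0b00000001, C[2] = 0b11101001, C[3] = 0b11101001, C[4] = 0b00100101, C[5] = 0b00101001

C[1]: E(K, 0b11101001) = 0b00000001.
C[2]: E(K, 0b11010001) = 0b11101001.
C[3]: E(K, 0b11010001) = 0b11101001.
C[4]: E(K, 0b00001101) = 0b00100101.
C[5]: E(K, 0b00010001) = 0b00101001.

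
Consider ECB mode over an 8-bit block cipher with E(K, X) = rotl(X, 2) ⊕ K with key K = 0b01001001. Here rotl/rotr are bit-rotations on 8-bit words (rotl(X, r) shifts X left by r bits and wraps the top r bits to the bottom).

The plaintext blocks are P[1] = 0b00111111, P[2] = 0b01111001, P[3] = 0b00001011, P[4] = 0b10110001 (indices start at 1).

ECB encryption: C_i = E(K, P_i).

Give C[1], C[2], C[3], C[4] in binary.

C[1] = 0b10110101, C[2] = 0b10101100, C[3] = 0b01100101, C[4] = 0b10001111

C[1]: E(K, 0b00111111) = 0b10110101.
C[2]: E(K, 0b01111001) = 0b10101100.
C[3]: E(K, 0b00001011) = 0b01100101.
C[4]: E(K, 0b10110001) = 0b10001111.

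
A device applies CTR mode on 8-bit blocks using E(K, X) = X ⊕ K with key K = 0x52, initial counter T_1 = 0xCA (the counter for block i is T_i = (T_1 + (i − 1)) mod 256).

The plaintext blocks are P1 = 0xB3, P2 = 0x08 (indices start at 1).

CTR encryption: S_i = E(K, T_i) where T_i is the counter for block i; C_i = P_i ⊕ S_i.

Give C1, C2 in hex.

C1: T = 0xCA, S = E(K, T) = 0x98; 0xB3 ⊕ 0x98 = 0x2B.
C2: T = 0xCB, S = E(K, T) = 0x99; 0x08 ⊕ 0x99 = 0x91.

C1 = 0x2B, C2 = 0x91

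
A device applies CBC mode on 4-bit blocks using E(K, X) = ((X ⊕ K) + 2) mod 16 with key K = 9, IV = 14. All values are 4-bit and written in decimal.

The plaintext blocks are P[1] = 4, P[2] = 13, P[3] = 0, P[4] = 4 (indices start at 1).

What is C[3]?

CBC encryption: C_i = E(K, P_i ⊕ C_{i−1}), with C_{0} = IV.
C[1]: P[1] ⊕ 14 = 10; E(K, 10) = 5.
C[2]: P[2] ⊕ 5 = 8; E(K, 8) = 3.
C[3]: P[3] ⊕ 3 = 3; E(K, 3) = 12.

C[3] = 12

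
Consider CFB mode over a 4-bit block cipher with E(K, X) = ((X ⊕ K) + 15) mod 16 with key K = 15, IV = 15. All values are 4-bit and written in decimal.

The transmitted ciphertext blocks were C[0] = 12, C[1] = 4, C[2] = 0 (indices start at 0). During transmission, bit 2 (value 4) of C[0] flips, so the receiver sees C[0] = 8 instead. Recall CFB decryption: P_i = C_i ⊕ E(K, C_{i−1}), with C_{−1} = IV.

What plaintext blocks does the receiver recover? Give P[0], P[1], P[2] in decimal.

P[0] = 7, P[1] = 2, P[2] = 10

Only C[0] changed, to 8. In CFB, a change in C_i flips the same bit in P_i and garbles P_{i+1}. Decrypting the received ciphertext:
P[0]: E(K, 15) = 15; 8 ⊕ 15 = 7.
P[1]: E(K, 8) = 6; 4 ⊕ 6 = 2.
P[2]: E(K, 4) = 10; 0 ⊕ 10 = 10.
Blocks that differ from the original plaintext: P[0], P[1].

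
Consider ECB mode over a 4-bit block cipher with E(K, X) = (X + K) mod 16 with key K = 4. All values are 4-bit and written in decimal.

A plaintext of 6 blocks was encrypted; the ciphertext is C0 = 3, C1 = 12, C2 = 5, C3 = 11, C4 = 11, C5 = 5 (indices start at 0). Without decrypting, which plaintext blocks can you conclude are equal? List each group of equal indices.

P2 = P5; P3 = P4

ECB encrypts each block independently with the same key, so equal ciphertext blocks imply equal plaintext blocks.
C2 = C5 = 5, so P2 = P5.
C3 = C4 = 11, so P3 = P4.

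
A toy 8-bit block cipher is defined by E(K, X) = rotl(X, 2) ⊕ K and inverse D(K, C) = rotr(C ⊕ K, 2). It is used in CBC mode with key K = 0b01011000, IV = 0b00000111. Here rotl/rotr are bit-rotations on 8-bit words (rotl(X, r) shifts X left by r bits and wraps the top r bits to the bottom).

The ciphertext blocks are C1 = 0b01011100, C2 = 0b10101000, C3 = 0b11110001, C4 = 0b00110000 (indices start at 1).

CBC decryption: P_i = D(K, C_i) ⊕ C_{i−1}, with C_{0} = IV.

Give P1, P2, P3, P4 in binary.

P1: D(K, 0b01011100) = 0b00000001; 0b00000001 ⊕ 0b00000111 = 0b00000110.
P2: D(K, 0b10101000) = 0b00111100; 0b00111100 ⊕ 0b01011100 = 0b01100000.
P3: D(K, 0b11110001) = 0b01101010; 0b01101010 ⊕ 0b10101000 = 0b11000010.
P4: D(K, 0b00110000) = 0b00011010; 0b00011010 ⊕ 0b11110001 = 0b11101011.

P1 = 0b00000110, P2 = 0b01100000, P3 = 0b11000010, P4 = 0b11101011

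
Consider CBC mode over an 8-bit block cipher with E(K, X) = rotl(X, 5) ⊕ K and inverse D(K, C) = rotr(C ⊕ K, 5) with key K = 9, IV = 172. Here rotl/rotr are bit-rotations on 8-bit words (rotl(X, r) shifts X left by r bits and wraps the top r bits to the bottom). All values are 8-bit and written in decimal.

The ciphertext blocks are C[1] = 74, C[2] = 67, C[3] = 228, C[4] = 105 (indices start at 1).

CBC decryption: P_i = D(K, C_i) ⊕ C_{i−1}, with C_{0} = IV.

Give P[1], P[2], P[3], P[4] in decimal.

P[1] = 182, P[2] = 24, P[3] = 44, P[4] = 231

P[1]: D(K, 74) = 26; 26 ⊕ 172 = 182.
P[2]: D(K, 67) = 82; 82 ⊕ 74 = 24.
P[3]: D(K, 228) = 111; 111 ⊕ 67 = 44.
P[4]: D(K, 105) = 3; 3 ⊕ 228 = 231.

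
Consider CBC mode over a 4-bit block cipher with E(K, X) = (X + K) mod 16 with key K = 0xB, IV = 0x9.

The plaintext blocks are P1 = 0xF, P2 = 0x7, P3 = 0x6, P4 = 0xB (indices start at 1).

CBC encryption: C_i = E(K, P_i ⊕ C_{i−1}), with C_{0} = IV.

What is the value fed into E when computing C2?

C1: P1 ⊕ 0x9 = 0x6; E(K, 0x6) = 0x1.
C2: P2 ⊕ 0x1 = 0x6; E(K, 0x6) = 0x1.
So the input to E for block 2 is 0x6.

0x6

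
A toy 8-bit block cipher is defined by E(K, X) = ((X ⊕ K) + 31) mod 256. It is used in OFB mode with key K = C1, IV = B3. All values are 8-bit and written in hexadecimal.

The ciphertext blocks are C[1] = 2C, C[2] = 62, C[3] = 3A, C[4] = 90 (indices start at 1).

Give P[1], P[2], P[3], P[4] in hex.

P[1] = 8F, P[2] = F1, P[3] = B9, P[4] = E3

OFB decryption: S_i = E(K, S_{i−1}) with S_{0} = IV; P_i = C_i ⊕ S_i.
P[1]: S = E(K, B3) = A3; 2C ⊕ A3 = 8F.
P[2]: S = E(K, A3) = 93; 62 ⊕ 93 = F1.
P[3]: S = E(K, 93) = 83; 3A ⊕ 83 = B9.
P[4]: S = E(K, 83) = 73; 90 ⊕ 73 = E3.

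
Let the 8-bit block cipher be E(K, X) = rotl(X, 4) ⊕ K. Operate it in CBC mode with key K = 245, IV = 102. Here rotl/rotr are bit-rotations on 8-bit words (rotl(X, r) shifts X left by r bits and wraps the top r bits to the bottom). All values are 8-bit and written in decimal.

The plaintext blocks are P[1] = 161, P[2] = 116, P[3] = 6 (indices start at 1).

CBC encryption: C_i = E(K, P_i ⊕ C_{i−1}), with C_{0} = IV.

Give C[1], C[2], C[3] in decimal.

C[1] = 137, C[2] = 42, C[3] = 55

C[1]: P[1] ⊕ 102 = 199; E(K, 199) = 137.
C[2]: P[2] ⊕ 137 = 253; E(K, 253) = 42.
C[3]: P[3] ⊕ 42 = 44; E(K, 44) = 55.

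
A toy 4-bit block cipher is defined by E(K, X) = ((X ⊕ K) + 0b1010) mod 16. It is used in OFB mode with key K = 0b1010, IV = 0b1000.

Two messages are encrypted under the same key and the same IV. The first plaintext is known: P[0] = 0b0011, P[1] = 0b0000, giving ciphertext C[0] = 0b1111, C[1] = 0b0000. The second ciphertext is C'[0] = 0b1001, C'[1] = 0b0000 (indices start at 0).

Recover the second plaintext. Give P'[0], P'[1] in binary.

P'[0] = 0b0101, P'[1] = 0b0000

In OFB with a reused IV, both messages share the same keystream S_i, so C_i ⊕ C'_i = P_i ⊕ P'_i and thus P'_i = P_i ⊕ C_i ⊕ C'_i.
P'[0]: 0b0011 ⊕ 0b1111 ⊕ 0b1001 = 0b0101.
P'[1]: 0b0000 ⊕ 0b0000 ⊕ 0b0000 = 0b0000.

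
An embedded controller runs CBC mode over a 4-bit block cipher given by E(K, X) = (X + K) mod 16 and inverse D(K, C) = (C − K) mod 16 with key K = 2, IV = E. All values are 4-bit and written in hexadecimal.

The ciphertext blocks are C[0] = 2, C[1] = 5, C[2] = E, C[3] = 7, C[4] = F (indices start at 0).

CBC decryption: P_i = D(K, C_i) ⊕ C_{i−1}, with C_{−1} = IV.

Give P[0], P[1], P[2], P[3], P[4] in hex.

P[0] = E, P[1] = 1, P[2] = 9, P[3] = B, P[4] = A

P[0]: D(K, 2) = 0; 0 ⊕ E = E.
P[1]: D(K, 5) = 3; 3 ⊕ 2 = 1.
P[2]: D(K, E) = C; C ⊕ 5 = 9.
P[3]: D(K, 7) = 5; 5 ⊕ E = B.
P[4]: D(K, F) = D; D ⊕ 7 = A.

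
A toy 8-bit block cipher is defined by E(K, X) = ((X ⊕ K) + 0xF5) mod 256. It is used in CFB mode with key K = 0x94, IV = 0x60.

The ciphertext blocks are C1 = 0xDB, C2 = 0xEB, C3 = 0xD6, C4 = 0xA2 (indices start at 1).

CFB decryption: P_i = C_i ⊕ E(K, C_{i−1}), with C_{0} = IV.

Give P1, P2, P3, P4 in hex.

P1 = 0x32, P2 = 0xAF, P3 = 0xA2, P4 = 0x95

P1: E(K, 0x60) = 0xE9; 0xDB ⊕ 0xE9 = 0x32.
P2: E(K, 0xDB) = 0x44; 0xEB ⊕ 0x44 = 0xAF.
P3: E(K, 0xEB) = 0x74; 0xD6 ⊕ 0x74 = 0xA2.
P4: E(K, 0xD6) = 0x37; 0xA2 ⊕ 0x37 = 0x95.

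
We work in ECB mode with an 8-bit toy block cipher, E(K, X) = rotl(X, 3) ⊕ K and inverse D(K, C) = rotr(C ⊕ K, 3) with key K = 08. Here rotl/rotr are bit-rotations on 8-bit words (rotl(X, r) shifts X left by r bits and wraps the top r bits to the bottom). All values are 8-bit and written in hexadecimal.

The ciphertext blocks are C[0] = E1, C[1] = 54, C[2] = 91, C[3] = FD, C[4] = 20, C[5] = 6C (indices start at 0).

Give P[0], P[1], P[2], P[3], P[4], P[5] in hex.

ECB decryption: P_i = D(K, C_i).
P[0]: D(K, E1) = 3D.
P[1]: D(K, 54) = 8B.
P[2]: D(K, 91) = 33.
P[3]: D(K, FD) = BE.
P[4]: D(K, 20) = 05.
P[5]: D(K, 6C) = 8C.

P[0] = 3D, P[1] = 8B, P[2] = 33, P[3] = BE, P[4] = 05, P[5] = 8C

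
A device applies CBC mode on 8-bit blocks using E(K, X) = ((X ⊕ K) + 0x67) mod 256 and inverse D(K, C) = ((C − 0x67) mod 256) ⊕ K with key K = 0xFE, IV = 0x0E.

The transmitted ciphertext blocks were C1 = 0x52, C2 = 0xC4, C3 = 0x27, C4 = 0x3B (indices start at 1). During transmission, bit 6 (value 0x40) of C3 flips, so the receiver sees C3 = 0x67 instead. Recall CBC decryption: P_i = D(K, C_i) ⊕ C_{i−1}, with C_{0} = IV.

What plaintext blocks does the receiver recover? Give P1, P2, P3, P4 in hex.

Only C3 changed, to 0x67. In CBC, a change in C_i garbles P_i and flips the same bit in P_{i+1}. Decrypting the received ciphertext:
P1: D(K, 0x52) = 0x15; 0x15 ⊕ 0x0E = 0x1B.
P2: D(K, 0xC4) = 0xA3; 0xA3 ⊕ 0x52 = 0xF1.
P3: D(K, 0x67) = 0xFE; 0xFE ⊕ 0xC4 = 0x3A.
P4: D(K, 0x3B) = 0x2A; 0x2A ⊕ 0x67 = 0x4D.
Blocks that differ from the original plaintext: P3, P4.

P1 = 0x1B, P2 = 0xF1, P3 = 0x3A, P4 = 0x4D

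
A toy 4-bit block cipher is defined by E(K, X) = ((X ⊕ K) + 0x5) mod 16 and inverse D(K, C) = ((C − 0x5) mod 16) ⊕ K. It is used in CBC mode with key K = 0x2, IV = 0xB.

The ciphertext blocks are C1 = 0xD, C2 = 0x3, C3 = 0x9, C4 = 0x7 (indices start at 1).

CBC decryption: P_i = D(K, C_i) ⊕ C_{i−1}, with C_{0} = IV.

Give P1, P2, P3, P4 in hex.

P1: D(K, 0xD) = 0xA; 0xA ⊕ 0xB = 0x1.
P2: D(K, 0x3) = 0xC; 0xC ⊕ 0xD = 0x1.
P3: D(K, 0x9) = 0x6; 0x6 ⊕ 0x3 = 0x5.
P4: D(K, 0x7) = 0x0; 0x0 ⊕ 0x9 = 0x9.

P1 = 0x1, P2 = 0x1, P3 = 0x5, P4 = 0x9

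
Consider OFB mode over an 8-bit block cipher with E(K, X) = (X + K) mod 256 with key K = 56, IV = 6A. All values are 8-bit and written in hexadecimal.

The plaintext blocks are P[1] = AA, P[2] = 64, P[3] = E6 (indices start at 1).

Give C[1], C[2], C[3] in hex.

OFB encryption: S_i = E(K, S_{i−1}) with S_{0} = IV; C_i = P_i ⊕ S_i.
C[1]: S = E(K, 6A) = C0; AA ⊕ C0 = 6A.
C[2]: S = E(K, C0) = 16; 64 ⊕ 16 = 72.
C[3]: S = E(K, 16) = 6C; E6 ⊕ 6C = 8A.

C[1] = 6A, C[2] = 72, C[3] = 8A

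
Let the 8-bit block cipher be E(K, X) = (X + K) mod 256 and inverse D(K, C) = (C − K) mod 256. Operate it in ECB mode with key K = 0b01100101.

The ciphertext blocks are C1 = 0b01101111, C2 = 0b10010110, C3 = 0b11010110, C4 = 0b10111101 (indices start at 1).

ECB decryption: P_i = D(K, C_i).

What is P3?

P3 = 0b01110001

P3: D(K, 0b11010110) = 0b01110001.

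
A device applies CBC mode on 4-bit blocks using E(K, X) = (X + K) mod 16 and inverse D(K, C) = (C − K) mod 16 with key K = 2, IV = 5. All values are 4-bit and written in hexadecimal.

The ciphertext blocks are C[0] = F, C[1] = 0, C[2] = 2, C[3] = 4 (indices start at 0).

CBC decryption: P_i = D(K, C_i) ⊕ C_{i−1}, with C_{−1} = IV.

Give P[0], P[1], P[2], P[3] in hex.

P[0] = 8, P[1] = 1, P[2] = 0, P[3] = 0

P[0]: D(K, F) = D; D ⊕ 5 = 8.
P[1]: D(K, 0) = E; E ⊕ F = 1.
P[2]: D(K, 2) = 0; 0 ⊕ 0 = 0.
P[3]: D(K, 4) = 2; 2 ⊕ 2 = 0.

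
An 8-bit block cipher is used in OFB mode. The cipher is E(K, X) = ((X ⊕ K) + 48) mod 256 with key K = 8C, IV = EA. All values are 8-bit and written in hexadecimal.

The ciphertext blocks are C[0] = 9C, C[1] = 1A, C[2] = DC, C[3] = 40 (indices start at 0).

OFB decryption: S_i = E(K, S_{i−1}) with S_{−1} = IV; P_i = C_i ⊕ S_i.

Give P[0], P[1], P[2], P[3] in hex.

P[0]: S = E(K, EA) = AE; 9C ⊕ AE = 32.
P[1]: S = E(K, AE) = 6A; 1A ⊕ 6A = 70.
P[2]: S = E(K, 6A) = 2E; DC ⊕ 2E = F2.
P[3]: S = E(K, 2E) = EA; 40 ⊕ EA = AA.

P[0] = 32, P[1] = 70, P[2] = F2, P[3] = AA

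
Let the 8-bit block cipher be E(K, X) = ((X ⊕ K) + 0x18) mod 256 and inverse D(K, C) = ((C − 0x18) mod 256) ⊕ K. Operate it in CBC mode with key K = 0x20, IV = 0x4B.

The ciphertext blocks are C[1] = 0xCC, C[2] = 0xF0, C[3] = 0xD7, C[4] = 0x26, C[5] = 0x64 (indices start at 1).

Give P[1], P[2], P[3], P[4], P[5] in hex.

CBC decryption: P_i = D(K, C_i) ⊕ C_{i−1}, with C_{0} = IV.
P[1]: D(K, 0xCC) = 0x94; 0x94 ⊕ 0x4B = 0xDF.
P[2]: D(K, 0xF0) = 0xF8; 0xF8 ⊕ 0xCC = 0x34.
P[3]: D(K, 0xD7) = 0x9F; 0x9F ⊕ 0xF0 = 0x6F.
P[4]: D(K, 0x26) = 0x2E; 0x2E ⊕ 0xD7 = 0xF9.
P[5]: D(K, 0x64) = 0x6C; 0x6C ⊕ 0x26 = 0x4A.

P[1] = 0xDF, P[2] = 0x34, P[3] = 0x6F, P[4] = 0xF9, P[5] = 0x4A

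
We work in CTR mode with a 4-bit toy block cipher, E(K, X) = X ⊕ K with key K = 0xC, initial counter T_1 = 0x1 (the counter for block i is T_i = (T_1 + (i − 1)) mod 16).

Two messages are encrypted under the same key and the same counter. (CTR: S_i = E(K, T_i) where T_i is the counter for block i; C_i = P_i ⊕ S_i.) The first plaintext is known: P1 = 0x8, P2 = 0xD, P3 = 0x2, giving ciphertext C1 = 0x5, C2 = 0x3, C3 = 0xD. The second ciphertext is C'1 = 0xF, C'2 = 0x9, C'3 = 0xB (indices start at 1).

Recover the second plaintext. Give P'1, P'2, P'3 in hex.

In CTR with a reused counter, both messages share the same keystream S_i, so C_i ⊕ C'_i = P_i ⊕ P'_i and thus P'_i = P_i ⊕ C_i ⊕ C'_i.
P'1: 0x8 ⊕ 0x5 ⊕ 0xF = 0x2.
P'2: 0xD ⊕ 0x3 ⊕ 0x9 = 0x7.
P'3: 0x2 ⊕ 0xD ⊕ 0xB = 0x4.

P'1 = 0x2, P'2 = 0x7, P'3 = 0x4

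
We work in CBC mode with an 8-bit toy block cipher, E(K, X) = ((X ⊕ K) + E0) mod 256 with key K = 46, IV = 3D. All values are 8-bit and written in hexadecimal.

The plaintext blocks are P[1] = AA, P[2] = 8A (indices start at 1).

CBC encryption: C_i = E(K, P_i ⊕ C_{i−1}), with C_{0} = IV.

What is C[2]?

C[2] = 5D

C[1]: P[1] ⊕ 3D = 97; E(K, 97) = B1.
C[2]: P[2] ⊕ B1 = 3B; E(K, 3B) = 5D.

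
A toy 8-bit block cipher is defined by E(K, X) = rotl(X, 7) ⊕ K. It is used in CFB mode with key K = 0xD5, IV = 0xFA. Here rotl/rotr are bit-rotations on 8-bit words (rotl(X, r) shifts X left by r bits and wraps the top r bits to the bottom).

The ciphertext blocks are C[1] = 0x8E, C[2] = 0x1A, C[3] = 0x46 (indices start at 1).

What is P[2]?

CFB decryption: P_i = C_i ⊕ E(K, C_{i−1}), with C_{0} = IV.
P[2]: E(K, 0x8E) = 0x92; 0x1A ⊕ 0x92 = 0x88.

P[2] = 0x88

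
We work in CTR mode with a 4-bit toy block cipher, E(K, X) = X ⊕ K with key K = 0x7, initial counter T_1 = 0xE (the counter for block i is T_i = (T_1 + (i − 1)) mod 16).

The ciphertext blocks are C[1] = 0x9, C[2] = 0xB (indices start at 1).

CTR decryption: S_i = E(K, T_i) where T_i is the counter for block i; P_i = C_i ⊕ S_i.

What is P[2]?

P[2]: T = 0xF, S = E(K, T) = 0x8; 0xB ⊕ 0x8 = 0x3.

P[2] = 0x3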